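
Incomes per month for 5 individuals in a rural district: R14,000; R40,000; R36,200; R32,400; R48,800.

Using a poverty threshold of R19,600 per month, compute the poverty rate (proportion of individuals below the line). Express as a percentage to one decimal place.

20.0%

1 of the 5 individuals have income below R19,600.
H = 1/5 = 20.0%.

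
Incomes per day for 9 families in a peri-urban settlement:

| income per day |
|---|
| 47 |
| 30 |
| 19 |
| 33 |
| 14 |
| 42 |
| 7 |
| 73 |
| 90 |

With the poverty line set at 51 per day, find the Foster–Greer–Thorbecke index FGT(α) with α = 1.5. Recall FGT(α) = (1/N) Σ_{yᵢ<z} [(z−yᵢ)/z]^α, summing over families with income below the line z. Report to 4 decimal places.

Poor units: 7, 14, 19, 30, 33, 42, 47 (q = 7 of N = 9).
Gap ratios (z−y)/z: (51−7)/51 = 0.8627; (51−14)/51 = 0.7255; (51−19)/51 = 0.6275; (51−30)/51 = 0.4118; (51−33)/51 = 0.3529; (51−42)/51 = 0.1765; (51−47)/51 = 0.0784.
Raised to α = 1.5: 0.80135; 0.61794; 0.49702; 0.26422; 0.20968; 0.07413; 0.02197.
Sum = 2.486310; FGT(1.5) = 2.486310 / 9 = 0.2763.

0.2763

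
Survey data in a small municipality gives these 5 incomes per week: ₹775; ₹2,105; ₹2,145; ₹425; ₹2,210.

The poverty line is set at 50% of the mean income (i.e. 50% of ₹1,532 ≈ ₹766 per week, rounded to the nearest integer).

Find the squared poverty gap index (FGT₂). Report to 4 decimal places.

Incomes under z: ₹425 (q = 1 of N = 5).
Relative gaps: (766−425)/766 = 0.4452.
Squared: 0.1982.
Sum = 0.198176; P₂ = 0.198176 / 5 = 0.0396.

0.0396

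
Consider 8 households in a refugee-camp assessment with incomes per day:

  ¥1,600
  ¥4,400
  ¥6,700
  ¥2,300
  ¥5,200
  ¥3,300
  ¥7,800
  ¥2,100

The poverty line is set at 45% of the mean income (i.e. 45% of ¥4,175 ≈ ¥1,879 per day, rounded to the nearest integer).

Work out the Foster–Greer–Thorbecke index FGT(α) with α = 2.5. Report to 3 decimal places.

0.001

Below the line: ¥1,600 (q = 1 of N = 8).
Shortfall ratios: (1879−1600)/1879 = 0.1485.
Raised to α = 2.5: 0.00850.
Sum = 0.008496; FGT(2.5) = 0.008496 / 8 = 0.001.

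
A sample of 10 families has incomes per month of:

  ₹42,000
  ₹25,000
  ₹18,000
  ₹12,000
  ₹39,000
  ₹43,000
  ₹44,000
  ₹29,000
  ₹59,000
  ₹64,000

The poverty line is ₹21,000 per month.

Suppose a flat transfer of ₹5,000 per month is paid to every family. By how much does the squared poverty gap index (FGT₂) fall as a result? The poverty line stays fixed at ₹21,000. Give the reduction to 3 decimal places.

0.017

Before: below the line — ₹12,000, ₹18,000; squared poverty gap index (FGT₂) = 0.02041.
After the ₹5,000 transfer: below the line — ₹17,000; squared poverty gap index (FGT₂) = 0.00363.
Reduction = 0.02041 − 0.00363 = 0.017.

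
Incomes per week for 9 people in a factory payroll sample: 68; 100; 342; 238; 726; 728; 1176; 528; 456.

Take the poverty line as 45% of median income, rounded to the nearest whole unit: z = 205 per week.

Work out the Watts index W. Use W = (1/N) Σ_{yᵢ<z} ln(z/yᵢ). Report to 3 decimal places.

0.202

Below z: 68, 100 (q = 2 of N = 9).
Log shortfalls: ln(205/68) = 1.1035; ln(205/100) = 0.7178.
W = 1.821342 / 9 = 0.202.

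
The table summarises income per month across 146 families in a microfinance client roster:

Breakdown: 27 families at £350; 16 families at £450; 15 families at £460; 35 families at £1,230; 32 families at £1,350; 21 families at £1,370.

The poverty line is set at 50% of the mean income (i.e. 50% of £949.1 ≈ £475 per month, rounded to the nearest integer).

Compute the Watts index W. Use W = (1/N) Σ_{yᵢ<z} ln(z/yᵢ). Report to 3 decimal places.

Below z: 27×£350, 16×£450, 15×£460 (q = 58 of N = 146).
Log shortfalls: ln(475/350) = 0.3054 (×27); ln(475/450) = 0.0541 (×16); ln(475/460) = 0.0321 (×15).
W = 9.591705 / 146 = 0.066.

0.066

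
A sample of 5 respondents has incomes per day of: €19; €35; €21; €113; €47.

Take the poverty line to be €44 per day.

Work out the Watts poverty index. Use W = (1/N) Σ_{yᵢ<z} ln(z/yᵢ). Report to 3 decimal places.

0.362

Below the line: €19, €21, €35 (q = 3 of N = 5).
Log shortfalls: ln(44/19) = 0.8398; ln(44/21) = 0.7397; ln(44/35) = 0.2288.
W = 1.808259 / 5 = 0.362.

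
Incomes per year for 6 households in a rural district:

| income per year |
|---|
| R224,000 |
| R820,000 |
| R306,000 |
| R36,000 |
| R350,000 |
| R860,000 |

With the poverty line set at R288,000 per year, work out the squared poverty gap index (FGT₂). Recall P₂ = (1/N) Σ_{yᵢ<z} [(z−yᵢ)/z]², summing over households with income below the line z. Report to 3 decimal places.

0.136

Below z: R36,000, R224,000 (q = 2 of N = 6).
Normalized shortfalls: (288000−36000)/288000 = 0.8750; (288000−224000)/288000 = 0.2222.
Squared: 0.7656; 0.0494.
Sum = 0.815008; P₂ = 0.815008 / 6 = 0.136.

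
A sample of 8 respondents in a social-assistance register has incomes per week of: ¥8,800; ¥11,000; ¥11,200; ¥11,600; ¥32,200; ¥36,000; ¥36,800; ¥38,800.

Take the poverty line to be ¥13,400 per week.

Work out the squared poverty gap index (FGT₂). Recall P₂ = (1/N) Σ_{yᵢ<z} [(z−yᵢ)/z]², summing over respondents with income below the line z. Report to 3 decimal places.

0.024

Incomes under z: ¥8,800, ¥11,000, ¥11,200, ¥11,600 (q = 4 of N = 8).
Normalized shortfalls: (13400−8800)/13400 = 0.3433; (13400−11000)/13400 = 0.1791; (13400−11200)/13400 = 0.1642; (13400−11600)/13400 = 0.1343.
Squared: 0.1178; 0.0321; 0.0270; 0.0180.
Sum = 0.194921; P₂ = 0.194921 / 8 = 0.024.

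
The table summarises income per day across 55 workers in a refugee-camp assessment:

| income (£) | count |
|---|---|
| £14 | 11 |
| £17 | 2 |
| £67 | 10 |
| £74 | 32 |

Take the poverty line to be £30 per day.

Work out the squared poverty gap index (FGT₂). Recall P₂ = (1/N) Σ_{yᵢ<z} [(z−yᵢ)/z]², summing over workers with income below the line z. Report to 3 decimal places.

0.064

Below z: 11×£14, 2×£17 (q = 13 of N = 55).
Normalized shortfalls: (30−14)/30 = 0.5333 (×11); (30−17)/30 = 0.4333 (×2).
Squared: 0.2844 (×11); 0.1878 (×2).
Sum = 3.504444; P₂ = 3.504444 / 55 = 0.064.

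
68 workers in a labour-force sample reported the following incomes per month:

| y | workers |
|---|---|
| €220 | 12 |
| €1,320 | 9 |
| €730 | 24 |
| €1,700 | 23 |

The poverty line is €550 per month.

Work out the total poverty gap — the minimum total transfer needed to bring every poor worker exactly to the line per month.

Below the line: 12×€220 (q = 12 of N = 68).
Individual gaps: 12×(550−220) = 3960.
Aggregate gap = €3,960.

€3,960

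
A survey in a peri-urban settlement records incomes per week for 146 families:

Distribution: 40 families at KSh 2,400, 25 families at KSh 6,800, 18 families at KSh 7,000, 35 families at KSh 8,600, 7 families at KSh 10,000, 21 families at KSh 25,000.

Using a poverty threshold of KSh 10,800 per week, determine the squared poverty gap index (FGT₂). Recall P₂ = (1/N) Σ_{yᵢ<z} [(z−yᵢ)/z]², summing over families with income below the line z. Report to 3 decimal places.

0.215

Below z: 40×KSh 2,400, 25×KSh 6,800, 18×KSh 7,000, 35×KSh 8,600, 7×KSh 10,000 (q = 125 of N = 146).
Gap ratios (z−y)/z: (10800−2400)/10800 = 0.7778 (×40); (10800−6800)/10800 = 0.3704 (×25); (10800−7000)/10800 = 0.3519 (×18); (10800−8600)/10800 = 0.2037 (×35); (10800−10000)/10800 = 0.0741 (×7).
Squared: 0.6049 (×40); 0.1372 (×25); 0.1238 (×18); 0.0415 (×35); 0.0055 (×7).
Sum = 31.346022; P₂ = 31.346022 / 146 = 0.215.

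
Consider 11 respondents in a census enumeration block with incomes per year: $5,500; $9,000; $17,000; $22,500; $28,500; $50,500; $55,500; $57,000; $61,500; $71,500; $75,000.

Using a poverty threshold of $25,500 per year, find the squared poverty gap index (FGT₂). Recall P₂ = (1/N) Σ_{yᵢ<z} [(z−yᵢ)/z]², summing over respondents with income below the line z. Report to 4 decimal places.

Below the line: $5,500, $9,000, $17,000, $22,500 (q = 4 of N = 11).
Gap ratios (z−y)/z: (25500−5500)/25500 = 0.7843; (25500−9000)/25500 = 0.6471; (25500−17000)/25500 = 0.3333; (25500−22500)/25500 = 0.1176.
Squared: 0.6151; 0.4187; 0.1111; 0.0138.
Sum = 1.158785; P₂ = 1.158785 / 11 = 0.1053.

0.1053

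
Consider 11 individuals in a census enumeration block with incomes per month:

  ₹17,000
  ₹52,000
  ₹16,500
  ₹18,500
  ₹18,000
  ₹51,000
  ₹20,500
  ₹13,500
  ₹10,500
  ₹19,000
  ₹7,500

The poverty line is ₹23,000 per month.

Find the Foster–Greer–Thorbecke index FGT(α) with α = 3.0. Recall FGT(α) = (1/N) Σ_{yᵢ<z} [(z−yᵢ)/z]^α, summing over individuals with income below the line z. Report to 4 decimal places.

Below the line: ₹7,500, ₹10,500, ₹13,500, ₹16,500, ₹17,000, ₹18,000, ₹18,500, ₹19,000, ₹20,500 (q = 9 of N = 11).
Relative gaps: (23000−7500)/23000 = 0.6739; (23000−10500)/23000 = 0.5435; (23000−13500)/23000 = 0.4130; (23000−16500)/23000 = 0.2826; (23000−17000)/23000 = 0.2609; (23000−18000)/23000 = 0.2174; (23000−18500)/23000 = 0.1957; (23000−19000)/23000 = 0.1739; (23000−20500)/23000 = 0.1087.
Raised to α = 3.0: 0.30606; 0.16053; 0.07047; 0.02257; 0.01775; 0.01027; 0.00749; 0.00526; 0.00128.
Sum = 0.601689; FGT(3.0) = 0.601689 / 11 = 0.0547.

0.0547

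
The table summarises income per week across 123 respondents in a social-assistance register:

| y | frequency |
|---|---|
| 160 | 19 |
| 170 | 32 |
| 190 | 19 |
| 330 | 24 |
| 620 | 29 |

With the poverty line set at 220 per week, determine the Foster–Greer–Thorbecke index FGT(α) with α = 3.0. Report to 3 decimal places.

Below the line: 19×160, 32×170, 19×190 (q = 70 of N = 123).
Gap ratios (z−y)/z: (220−160)/220 = 0.2727 (×19); (220−170)/220 = 0.2273 (×32); (220−190)/220 = 0.1364 (×19).
Raised to α = 3.0: 0.02029 (×19); 0.01174 (×32); 0.00254 (×19).
Sum = 0.809260; FGT(3.0) = 0.809260 / 123 = 0.007.

0.007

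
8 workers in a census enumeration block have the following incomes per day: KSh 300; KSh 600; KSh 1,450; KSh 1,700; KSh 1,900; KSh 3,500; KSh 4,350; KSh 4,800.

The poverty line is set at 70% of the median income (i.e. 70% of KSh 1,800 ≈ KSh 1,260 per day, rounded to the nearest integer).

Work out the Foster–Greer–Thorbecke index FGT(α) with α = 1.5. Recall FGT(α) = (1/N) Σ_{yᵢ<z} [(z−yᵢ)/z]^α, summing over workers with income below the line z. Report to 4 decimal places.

0.1305

Incomes under z: KSh 300, KSh 600 (q = 2 of N = 8).
Normalized shortfalls: (1260−300)/1260 = 0.7619; (1260−600)/1260 = 0.5238.
Raised to α = 1.5: 0.66504; 0.37911.
Sum = 1.044150; FGT(1.5) = 1.044150 / 8 = 0.1305.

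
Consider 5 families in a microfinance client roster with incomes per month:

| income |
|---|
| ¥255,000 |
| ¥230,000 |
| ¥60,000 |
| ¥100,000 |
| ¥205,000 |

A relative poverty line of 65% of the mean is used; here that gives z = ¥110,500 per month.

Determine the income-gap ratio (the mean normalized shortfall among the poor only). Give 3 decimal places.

0.276

Below the line: ¥60,000, ¥100,000 (q = 2 of N = 5).
Shortfall ratios (z−y)/z: 0.4570, 0.0950; sum = 0.552036.
I averages over the q = 2 poor units only: 0.552036 / 2 = 0.276.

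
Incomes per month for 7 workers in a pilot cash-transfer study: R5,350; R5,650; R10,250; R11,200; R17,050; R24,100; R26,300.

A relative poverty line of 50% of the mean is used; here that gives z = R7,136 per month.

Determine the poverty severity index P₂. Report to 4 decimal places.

0.0151

Incomes under z: R5,350, R5,650 (q = 2 of N = 7).
Shortfall ratios: (7136−5350)/7136 = 0.2503; (7136−5650)/7136 = 0.2082.
Squared: 0.0626; 0.0434.
Sum = 0.106004; P₂ = 0.106004 / 7 = 0.0151.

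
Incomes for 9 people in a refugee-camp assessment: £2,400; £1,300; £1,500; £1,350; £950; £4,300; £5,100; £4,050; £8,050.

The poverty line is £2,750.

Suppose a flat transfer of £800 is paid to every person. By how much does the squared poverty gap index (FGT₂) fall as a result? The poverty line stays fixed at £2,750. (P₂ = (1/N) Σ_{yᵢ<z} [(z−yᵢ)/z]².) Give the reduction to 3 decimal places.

0.103

Before: below the line — £950, £1,300, £1,350, £1,500, £2,400; squared poverty gap index (FGT₂) = 0.13205.
After the £800 transfer: below the line — £1,750, £2,100, £2,150, £2,300; squared poverty gap index (FGT₂) = 0.02916.
Reduction = 0.13205 − 0.02916 = 0.103.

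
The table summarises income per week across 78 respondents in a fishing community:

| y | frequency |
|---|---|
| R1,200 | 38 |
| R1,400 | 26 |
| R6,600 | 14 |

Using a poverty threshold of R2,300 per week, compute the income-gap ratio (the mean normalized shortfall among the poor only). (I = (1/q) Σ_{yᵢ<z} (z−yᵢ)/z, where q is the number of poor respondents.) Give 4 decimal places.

0.4429

Incomes under z: 38×R1,200, 26×R1,400 (q = 64 of N = 78).
Shortfall ratios (z−y)/z: 0.4783 (×38), 0.3913 (×26); sum = 28.347826.
The income-gap ratio divides by q (the poor only): 28.347826 / 64 = 0.4429.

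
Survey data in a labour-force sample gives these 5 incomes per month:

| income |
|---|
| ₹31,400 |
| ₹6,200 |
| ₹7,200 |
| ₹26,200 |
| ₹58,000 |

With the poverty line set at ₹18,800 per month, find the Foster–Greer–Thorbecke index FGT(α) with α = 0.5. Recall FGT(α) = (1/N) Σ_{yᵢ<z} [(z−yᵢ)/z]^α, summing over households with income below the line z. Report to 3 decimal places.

0.321

Poor units: ₹6,200, ₹7,200 (q = 2 of N = 5).
Normalized shortfalls: (18800−6200)/18800 = 0.6702; (18800−7200)/18800 = 0.6170.
Raised to α = 0.5: 0.81867; 0.78551.
Sum = 1.604172; FGT(0.5) = 1.604172 / 5 = 0.321.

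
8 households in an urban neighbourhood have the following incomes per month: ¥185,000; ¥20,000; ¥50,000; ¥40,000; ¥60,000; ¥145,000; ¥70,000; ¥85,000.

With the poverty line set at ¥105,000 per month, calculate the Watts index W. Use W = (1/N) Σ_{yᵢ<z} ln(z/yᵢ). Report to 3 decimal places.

Poor units: ¥20,000, ¥40,000, ¥50,000, ¥60,000, ¥70,000, ¥85,000 (q = 6 of N = 8).
Log shortfalls: ln(105000/20000) = 1.6582; ln(105000/40000) = 0.9651; ln(105000/50000) = 0.7419; ln(105000/60000) = 0.5596; ln(105000/70000) = 0.4055; ln(105000/85000) = 0.2113.
W = 4.541636 / 8 = 0.568.

0.568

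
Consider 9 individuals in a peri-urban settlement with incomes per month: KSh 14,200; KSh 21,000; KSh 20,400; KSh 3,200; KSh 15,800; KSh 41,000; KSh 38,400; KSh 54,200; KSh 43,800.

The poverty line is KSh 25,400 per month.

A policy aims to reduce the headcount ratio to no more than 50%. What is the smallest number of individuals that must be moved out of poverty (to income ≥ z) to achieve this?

1

5 of the 9 individuals are poor, so H = 5/9 = 0.556.
A headcount ratio of at most 50% allows at most ⌊0.50 × 9⌋ = 4 poor individuals.
So at least 5 − 4 = 1 must be lifted.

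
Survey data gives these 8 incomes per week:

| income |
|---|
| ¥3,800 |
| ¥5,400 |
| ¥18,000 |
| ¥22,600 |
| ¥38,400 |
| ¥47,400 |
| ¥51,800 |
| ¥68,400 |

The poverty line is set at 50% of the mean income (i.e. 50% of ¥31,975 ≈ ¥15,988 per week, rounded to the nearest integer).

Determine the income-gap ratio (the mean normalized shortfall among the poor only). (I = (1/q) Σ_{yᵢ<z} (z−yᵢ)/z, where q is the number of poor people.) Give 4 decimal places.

0.7123

Incomes under z: ¥3,800, ¥5,400 (q = 2 of N = 8).
Shortfall ratios (z−y)/z: 0.7623, 0.6622; sum = 1.424568.
I averages over the q = 2 poor units only: 1.424568 / 2 = 0.7123.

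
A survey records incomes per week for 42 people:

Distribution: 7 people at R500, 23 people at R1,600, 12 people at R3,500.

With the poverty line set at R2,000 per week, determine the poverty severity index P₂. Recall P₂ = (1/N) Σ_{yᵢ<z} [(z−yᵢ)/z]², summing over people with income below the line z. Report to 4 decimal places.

0.1157

Below the line: 7×R500, 23×R1,600 (q = 30 of N = 42).
Normalized shortfalls: (2000−500)/2000 = 0.7500 (×7); (2000−1600)/2000 = 0.2000 (×23).
Squared: 0.5625 (×7); 0.0400 (×23).
Sum = 4.857500; P₂ = 4.857500 / 42 = 0.1157.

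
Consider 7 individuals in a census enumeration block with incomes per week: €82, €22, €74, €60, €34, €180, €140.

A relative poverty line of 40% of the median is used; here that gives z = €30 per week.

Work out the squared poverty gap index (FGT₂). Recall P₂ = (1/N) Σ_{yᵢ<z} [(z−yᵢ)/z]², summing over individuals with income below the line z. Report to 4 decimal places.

Incomes under z: €22 (q = 1 of N = 7).
Gap ratios (z−y)/z: (30−22)/30 = 0.2667.
Squared: 0.0711.
Sum = 0.071111; P₂ = 0.071111 / 7 = 0.0102.

0.0102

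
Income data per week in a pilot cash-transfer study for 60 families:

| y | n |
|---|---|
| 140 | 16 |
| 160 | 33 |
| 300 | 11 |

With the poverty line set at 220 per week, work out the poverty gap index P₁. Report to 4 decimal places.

0.2470

Incomes under z: 16×140, 33×160 (q = 49 of N = 60).
Relative gaps: (220−140)/220 = 0.3636 (×16); (220−160)/220 = 0.2727 (×33).
Σ = 14.818182. Dividing by the full population N = 60 gives P₁ = 0.2470.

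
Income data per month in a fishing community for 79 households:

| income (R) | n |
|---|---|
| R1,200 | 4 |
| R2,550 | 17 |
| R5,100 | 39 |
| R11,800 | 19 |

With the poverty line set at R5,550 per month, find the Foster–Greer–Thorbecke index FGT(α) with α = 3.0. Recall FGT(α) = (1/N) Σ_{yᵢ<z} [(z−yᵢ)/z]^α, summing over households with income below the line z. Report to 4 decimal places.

Poor units: 4×R1,200, 17×R2,550, 39×R5,100 (q = 60 of N = 79).
Normalized shortfalls: (5550−1200)/5550 = 0.7838 (×4); (5550−2550)/5550 = 0.5405 (×17); (5550−5100)/5550 = 0.0811 (×39).
Raised to α = 3.0: 0.48149 (×4); 0.15794 (×17); 0.00053 (×39).
Sum = 4.631690; FGT(3.0) = 4.631690 / 79 = 0.0586.

0.0586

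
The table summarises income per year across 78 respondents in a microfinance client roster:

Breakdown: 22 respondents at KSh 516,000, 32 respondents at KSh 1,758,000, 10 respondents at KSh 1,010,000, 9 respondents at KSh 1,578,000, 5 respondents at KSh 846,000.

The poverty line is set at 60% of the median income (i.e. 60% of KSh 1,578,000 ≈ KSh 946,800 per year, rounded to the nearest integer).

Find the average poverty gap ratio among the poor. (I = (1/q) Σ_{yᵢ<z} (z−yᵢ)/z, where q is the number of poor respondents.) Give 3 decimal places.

0.390

Below z: 22×KSh 516,000, 5×KSh 846,000 (q = 27 of N = 78).
Relative gaps: 0.4550 (×22), 0.1065 (×5); sum = 10.542459.
The income-gap ratio divides by q (the poor only): 10.542459 / 27 = 0.390.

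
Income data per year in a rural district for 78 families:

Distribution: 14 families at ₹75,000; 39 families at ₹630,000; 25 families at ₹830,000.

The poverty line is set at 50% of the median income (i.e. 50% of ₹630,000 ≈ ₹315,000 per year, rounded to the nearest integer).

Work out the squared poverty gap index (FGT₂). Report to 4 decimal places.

Below the line: 14×₹75,000 (q = 14 of N = 78).
Shortfall ratios: (315000−75000)/315000 = 0.7619 (×14).
Squared: 0.5805 (×14).
Sum = 8.126984; P₂ = 8.126984 / 78 = 0.1042.

0.1042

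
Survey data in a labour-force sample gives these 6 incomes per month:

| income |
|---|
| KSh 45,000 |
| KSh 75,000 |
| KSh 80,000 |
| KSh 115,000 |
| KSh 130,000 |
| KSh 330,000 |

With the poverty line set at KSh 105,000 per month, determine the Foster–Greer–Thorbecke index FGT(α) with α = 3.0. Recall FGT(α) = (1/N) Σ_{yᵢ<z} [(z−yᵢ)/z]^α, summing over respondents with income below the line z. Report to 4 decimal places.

0.0372

Below z: KSh 45,000, KSh 75,000, KSh 80,000 (q = 3 of N = 6).
Relative gaps: (105000−45000)/105000 = 0.5714; (105000−75000)/105000 = 0.2857; (105000−80000)/105000 = 0.2381.
Raised to α = 3.0: 0.18659; 0.02332; 0.01350.
Sum = 0.223410; FGT(3.0) = 0.223410 / 6 = 0.0372.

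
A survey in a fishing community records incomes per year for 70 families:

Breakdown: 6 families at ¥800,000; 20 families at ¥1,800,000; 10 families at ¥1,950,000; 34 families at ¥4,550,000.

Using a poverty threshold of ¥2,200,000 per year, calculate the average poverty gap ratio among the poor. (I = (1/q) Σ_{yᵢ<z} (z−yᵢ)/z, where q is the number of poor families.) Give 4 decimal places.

Poor units: 6×¥800,000, 20×¥1,800,000, 10×¥1,950,000 (q = 36 of N = 70).
Shortfall ratios (z−y)/z: 0.6364 (×6), 0.1818 (×20), 0.1136 (×10); sum = 8.590909.
I averages over the q = 36 poor units only: 8.590909 / 36 = 0.2386.

0.2386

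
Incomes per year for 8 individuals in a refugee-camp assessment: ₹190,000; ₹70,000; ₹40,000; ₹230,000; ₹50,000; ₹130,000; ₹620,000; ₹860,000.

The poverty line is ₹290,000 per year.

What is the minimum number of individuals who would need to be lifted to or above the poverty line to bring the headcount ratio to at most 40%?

3

6 of the 8 individuals are poor, so H = 6/8 = 0.750.
A headcount ratio of at most 40% allows at most ⌊0.40 × 8⌋ = 3 poor individuals.
So at least 6 − 3 = 3 must be lifted.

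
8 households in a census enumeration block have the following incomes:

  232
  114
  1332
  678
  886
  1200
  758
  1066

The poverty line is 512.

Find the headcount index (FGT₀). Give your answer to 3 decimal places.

0.250

2 of the 8 households have income below 512.
H = 2/8 = 0.250.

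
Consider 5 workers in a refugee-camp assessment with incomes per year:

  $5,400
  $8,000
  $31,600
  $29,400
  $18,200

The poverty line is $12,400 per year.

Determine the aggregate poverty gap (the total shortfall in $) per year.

Incomes under z: $5,400, $8,000 (q = 2 of N = 5).
Individual gaps: 12400−5400 = 7000; 12400−8000 = 4400.
Aggregate gap = $11,400.

$11,400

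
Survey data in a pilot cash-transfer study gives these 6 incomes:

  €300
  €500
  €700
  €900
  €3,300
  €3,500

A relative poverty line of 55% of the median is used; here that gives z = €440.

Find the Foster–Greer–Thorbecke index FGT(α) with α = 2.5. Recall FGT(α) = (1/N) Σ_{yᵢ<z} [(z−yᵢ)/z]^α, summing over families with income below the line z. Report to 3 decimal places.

0.010

Below the line: €300 (q = 1 of N = 6).
Gap ratios (z−y)/z: (440−300)/440 = 0.3182.
Raised to α = 2.5: 0.05711.
Sum = 0.057107; FGT(2.5) = 0.057107 / 6 = 0.010.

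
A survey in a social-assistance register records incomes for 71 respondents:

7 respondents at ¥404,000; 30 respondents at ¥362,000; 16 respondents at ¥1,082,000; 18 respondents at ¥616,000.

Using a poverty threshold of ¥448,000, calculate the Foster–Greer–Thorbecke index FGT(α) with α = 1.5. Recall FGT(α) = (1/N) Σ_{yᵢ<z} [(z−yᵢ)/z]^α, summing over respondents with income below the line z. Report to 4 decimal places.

0.0386

Poor units: 30×¥362,000, 7×¥404,000 (q = 37 of N = 71).
Normalized shortfalls: (448000−362000)/448000 = 0.1920 (×30); (448000−404000)/448000 = 0.0982 (×7).
Raised to α = 1.5: 0.08411 (×30); 0.03078 (×7).
Sum = 2.738658; FGT(1.5) = 2.738658 / 71 = 0.0386.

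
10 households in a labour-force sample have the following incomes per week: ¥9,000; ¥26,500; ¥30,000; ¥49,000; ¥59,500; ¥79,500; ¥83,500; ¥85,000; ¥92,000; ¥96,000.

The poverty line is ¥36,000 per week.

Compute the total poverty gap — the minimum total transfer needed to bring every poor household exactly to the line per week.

Poor units: ¥9,000, ¥26,500, ¥30,000 (q = 3 of N = 10).
Individual gaps: 36000−9000 = 27000; 36000−26500 = 9500; 36000−30000 = 6000.
Aggregate gap = ¥42,500.

¥42,500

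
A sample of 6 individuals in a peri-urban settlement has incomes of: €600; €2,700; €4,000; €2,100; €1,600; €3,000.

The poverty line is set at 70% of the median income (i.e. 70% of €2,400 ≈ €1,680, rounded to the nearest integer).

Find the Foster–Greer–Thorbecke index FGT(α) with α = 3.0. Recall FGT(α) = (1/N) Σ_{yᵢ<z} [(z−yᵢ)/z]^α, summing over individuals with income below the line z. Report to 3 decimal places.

Below z: €600, €1,600 (q = 2 of N = 6).
Normalized shortfalls: (1680−600)/1680 = 0.6429; (1680−1600)/1680 = 0.0476.
Raised to α = 3.0: 0.26567; 0.00011.
Sum = 0.265779; FGT(3.0) = 0.265779 / 6 = 0.044.

0.044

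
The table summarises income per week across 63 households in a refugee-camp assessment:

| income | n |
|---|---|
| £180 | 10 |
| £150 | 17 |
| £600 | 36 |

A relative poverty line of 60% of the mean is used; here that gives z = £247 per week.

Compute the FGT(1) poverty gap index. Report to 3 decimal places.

0.149

Below the line: 17×£150, 10×£180 (q = 27 of N = 63).
Gap ratios (z−y)/z: (247−150)/247 = 0.3927 (×17); (247−180)/247 = 0.2713 (×10).
Σ = 9.388664. Dividing by the full population N = 63 gives P₁ = 0.149.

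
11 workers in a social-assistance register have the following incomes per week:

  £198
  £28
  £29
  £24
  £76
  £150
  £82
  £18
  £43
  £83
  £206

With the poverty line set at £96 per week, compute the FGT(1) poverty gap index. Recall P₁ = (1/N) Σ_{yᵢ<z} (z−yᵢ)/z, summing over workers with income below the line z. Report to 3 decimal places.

Poor units: £18, £24, £28, £29, £43, £76, £82, £83 (q = 8 of N = 11).
Shortfall ratios: (96−18)/96 = 0.8125; (96−24)/96 = 0.7500; (96−28)/96 = 0.7083; (96−29)/96 = 0.6979; (96−43)/96 = 0.5521; (96−76)/96 = 0.2083; (96−82)/96 = 0.1458; (96−83)/96 = 0.1354.
Σ = 4.010417. Dividing by the full population N = 11 gives P₁ = 0.365.

0.365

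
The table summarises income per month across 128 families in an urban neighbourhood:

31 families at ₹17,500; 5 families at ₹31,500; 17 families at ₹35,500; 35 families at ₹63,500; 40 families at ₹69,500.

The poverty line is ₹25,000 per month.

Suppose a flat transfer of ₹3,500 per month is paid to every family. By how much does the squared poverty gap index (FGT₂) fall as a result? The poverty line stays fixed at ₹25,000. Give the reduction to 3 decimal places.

Before: below the line — 31×₹17,500; squared poverty gap index (FGT₂) = 0.02180.
After the ₹3,500 transfer: below the line — 31×₹21,000; squared poverty gap index (FGT₂) = 0.00620.
Reduction = 0.02180 − 0.00620 = 0.016.

0.016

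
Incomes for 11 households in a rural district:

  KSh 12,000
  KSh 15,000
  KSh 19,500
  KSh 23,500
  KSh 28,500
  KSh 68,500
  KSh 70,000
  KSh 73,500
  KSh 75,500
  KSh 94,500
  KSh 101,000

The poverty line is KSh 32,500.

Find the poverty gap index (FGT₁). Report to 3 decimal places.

0.179

Poor units: KSh 12,000, KSh 15,000, KSh 19,500, KSh 23,500, KSh 28,500 (q = 5 of N = 11).
Shortfall ratios: (32500−12000)/32500 = 0.6308; (32500−15000)/32500 = 0.5385; (32500−19500)/32500 = 0.4000; (32500−23500)/32500 = 0.2769; (32500−28500)/32500 = 0.1231.
Σ = 1.969231. Dividing by the full population N = 11 gives P₁ = 0.179.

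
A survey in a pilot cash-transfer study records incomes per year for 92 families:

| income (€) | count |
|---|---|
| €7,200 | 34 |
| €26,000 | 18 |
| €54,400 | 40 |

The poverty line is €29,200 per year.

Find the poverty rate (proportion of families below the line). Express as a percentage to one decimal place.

56.5%

52 of the 92 families have income below €29,200.
H = 52/92 = 56.5%.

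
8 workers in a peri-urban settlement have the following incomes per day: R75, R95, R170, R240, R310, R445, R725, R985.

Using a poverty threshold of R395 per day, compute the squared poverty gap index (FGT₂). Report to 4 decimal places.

Incomes under z: R75, R95, R170, R240, R310 (q = 5 of N = 8).
Shortfall ratios: (395−75)/395 = 0.8101; (395−95)/395 = 0.7595; (395−170)/395 = 0.5696; (395−240)/395 = 0.3924; (395−310)/395 = 0.2152.
Squared: 0.6563; 0.5768; 0.3245; 0.1540; 0.0463.
Sum = 1.757891; P₂ = 1.757891 / 8 = 0.2197.

0.2197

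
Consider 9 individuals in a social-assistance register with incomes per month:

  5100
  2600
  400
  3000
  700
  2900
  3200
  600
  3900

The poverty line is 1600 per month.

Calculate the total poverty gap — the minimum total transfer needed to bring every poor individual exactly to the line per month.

Below z: 400, 600, 700 (q = 3 of N = 9).
Individual gaps: 1600−400 = 1200; 1600−600 = 1000; 1600−700 = 900.
Aggregate gap = 3100.

3100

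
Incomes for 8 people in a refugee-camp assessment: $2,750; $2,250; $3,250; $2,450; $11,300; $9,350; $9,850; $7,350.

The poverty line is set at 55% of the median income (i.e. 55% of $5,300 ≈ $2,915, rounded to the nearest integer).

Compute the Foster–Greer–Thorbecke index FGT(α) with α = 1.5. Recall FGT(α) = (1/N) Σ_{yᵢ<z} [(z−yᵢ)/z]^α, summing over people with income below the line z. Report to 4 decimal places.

0.0233

Incomes under z: $2,250, $2,450, $2,750 (q = 3 of N = 8).
Normalized shortfalls: (2915−2250)/2915 = 0.2281; (2915−2450)/2915 = 0.1595; (2915−2750)/2915 = 0.0566.
Raised to α = 1.5: 0.10896; 0.06371; 0.01347.
Sum = 0.186141; FGT(1.5) = 0.186141 / 8 = 0.0233.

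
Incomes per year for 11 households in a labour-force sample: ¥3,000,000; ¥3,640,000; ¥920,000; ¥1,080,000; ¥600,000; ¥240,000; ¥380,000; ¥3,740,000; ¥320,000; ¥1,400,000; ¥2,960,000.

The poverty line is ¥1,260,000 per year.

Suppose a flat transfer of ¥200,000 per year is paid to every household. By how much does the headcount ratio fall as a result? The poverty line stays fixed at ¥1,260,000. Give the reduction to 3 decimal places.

Before: below the line — ¥240,000, ¥320,000, ¥380,000, ¥600,000, ¥920,000, ¥1,080,000; headcount ratio = 0.54545.
After the ¥200,000 transfer: below the line — ¥440,000, ¥520,000, ¥580,000, ¥800,000, ¥1,120,000; headcount ratio = 0.45455.
Reduction = 0.54545 − 0.45455 = 0.091.

0.091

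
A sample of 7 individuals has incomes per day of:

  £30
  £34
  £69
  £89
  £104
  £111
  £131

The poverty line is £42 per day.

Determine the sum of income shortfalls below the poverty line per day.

£20

Incomes under z: £30, £34 (q = 2 of N = 7).
Individual gaps: 42−30 = 12; 42−34 = 8.
Aggregate gap = £20.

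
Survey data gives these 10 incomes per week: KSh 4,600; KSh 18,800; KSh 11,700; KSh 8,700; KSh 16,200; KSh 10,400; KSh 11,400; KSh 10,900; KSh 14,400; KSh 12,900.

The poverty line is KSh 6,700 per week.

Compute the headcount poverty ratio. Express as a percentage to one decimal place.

10.0%

1 of the 10 respondents have income below KSh 6,700.
H = 1/10 = 10.0%.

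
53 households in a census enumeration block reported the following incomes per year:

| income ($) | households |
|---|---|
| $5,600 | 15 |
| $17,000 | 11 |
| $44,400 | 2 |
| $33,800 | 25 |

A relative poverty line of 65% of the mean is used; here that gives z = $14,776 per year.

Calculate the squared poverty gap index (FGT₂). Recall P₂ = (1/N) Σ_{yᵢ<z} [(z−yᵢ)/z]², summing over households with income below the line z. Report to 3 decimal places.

0.109

Poor units: 15×$5,600 (q = 15 of N = 53).
Shortfall ratios: (14776−5600)/14776 = 0.6210 (×15).
Squared: 0.3856 (×15).
Sum = 5.784746; P₂ = 5.784746 / 53 = 0.109.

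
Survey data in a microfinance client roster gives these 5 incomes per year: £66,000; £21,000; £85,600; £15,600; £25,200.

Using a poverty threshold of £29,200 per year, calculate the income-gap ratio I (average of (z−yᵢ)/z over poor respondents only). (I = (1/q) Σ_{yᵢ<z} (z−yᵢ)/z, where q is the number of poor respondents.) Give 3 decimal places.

Below z: £15,600, £21,000, £25,200 (q = 3 of N = 5).
Relative gaps: 0.4658, 0.2808, 0.1370; sum = 0.883562.
The income-gap ratio divides by q (the poor only): 0.883562 / 3 = 0.295.

0.295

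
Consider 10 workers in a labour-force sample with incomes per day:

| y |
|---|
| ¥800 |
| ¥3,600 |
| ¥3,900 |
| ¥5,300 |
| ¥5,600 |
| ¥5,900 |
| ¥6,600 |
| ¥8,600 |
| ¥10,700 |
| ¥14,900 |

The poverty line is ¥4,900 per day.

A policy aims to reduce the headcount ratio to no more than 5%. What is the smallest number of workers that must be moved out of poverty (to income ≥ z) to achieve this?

3

3 of the 10 workers are poor, so H = 3/10 = 0.300.
A headcount ratio of at most 5% allows at most ⌊0.05 × 10⌋ = 0 poor workers.
So at least 3 − 0 = 3 must be lifted.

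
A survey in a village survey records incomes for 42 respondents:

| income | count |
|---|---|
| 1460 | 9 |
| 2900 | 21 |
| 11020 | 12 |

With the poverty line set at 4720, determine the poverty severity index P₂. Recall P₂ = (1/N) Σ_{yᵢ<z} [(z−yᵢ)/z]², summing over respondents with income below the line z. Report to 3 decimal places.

Below the line: 9×1460, 21×2900 (q = 30 of N = 42).
Shortfall ratios: (4720−1460)/4720 = 0.6907 (×9); (4720−2900)/4720 = 0.3856 (×21).
Squared: 0.4770 (×9); 0.1487 (×21).
Sum = 7.415649; P₂ = 7.415649 / 42 = 0.177.

0.177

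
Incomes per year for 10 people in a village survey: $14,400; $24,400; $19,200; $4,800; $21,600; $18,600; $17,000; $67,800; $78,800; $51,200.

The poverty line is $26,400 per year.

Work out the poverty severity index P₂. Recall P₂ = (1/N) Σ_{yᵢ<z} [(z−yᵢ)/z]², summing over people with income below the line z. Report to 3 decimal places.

0.120

Incomes under z: $4,800, $14,400, $17,000, $18,600, $19,200, $21,600, $24,400 (q = 7 of N = 10).
Normalized shortfalls: (26400−4800)/26400 = 0.8182; (26400−14400)/26400 = 0.4545; (26400−17000)/26400 = 0.3561; (26400−18600)/26400 = 0.2955; (26400−19200)/26400 = 0.2727; (26400−21600)/26400 = 0.1818; (26400−24400)/26400 = 0.0758.
Squared: 0.6694; 0.2066; 0.1268; 0.0873; 0.0744; 0.0331; 0.0057.
Sum = 1.203283; P₂ = 1.203283 / 10 = 0.120.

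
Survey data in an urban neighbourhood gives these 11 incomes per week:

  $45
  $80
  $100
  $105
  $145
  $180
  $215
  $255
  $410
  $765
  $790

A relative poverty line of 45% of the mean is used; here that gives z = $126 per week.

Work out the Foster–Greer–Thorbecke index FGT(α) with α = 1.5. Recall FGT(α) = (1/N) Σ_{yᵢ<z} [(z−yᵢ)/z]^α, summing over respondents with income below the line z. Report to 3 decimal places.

0.082

Incomes under z: $45, $80, $100, $105 (q = 4 of N = 11).
Relative gaps: (126−45)/126 = 0.6429; (126−80)/126 = 0.3651; (126−100)/126 = 0.2063; (126−105)/126 = 0.1667.
Raised to α = 1.5: 0.51543; 0.22059; 0.09374; 0.06804.
Sum = 0.897797; FGT(1.5) = 0.897797 / 11 = 0.082.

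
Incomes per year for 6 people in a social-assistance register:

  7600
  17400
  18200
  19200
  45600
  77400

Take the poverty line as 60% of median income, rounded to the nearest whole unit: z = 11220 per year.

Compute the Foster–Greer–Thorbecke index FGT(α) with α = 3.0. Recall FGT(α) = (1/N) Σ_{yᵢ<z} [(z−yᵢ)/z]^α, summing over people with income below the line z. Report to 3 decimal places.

Below z: 7600 (q = 1 of N = 6).
Shortfall ratios: (11220−7600)/11220 = 0.3226.
Raised to α = 3.0: 0.03359.
Sum = 0.033585; FGT(3.0) = 0.033585 / 6 = 0.006.

0.006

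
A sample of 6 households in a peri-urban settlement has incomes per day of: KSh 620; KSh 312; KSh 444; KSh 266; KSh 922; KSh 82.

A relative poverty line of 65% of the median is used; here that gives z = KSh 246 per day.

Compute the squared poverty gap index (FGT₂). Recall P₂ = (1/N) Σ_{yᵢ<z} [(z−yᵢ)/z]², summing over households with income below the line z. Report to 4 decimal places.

0.0741

Incomes under z: KSh 82 (q = 1 of N = 6).
Shortfall ratios: (246−82)/246 = 0.6667.
Squared: 0.4444.
Sum = 0.444444; P₂ = 0.444444 / 6 = 0.0741.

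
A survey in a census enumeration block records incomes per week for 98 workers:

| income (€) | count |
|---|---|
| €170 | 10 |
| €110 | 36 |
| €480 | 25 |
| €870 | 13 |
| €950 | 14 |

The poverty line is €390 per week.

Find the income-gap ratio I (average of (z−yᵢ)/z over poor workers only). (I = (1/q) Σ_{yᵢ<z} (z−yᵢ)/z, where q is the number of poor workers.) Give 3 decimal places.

Below z: 36×€110, 10×€170 (q = 46 of N = 98).
Relative gaps: 0.7179 (×36), 0.5641 (×10); sum = 31.487179.
I averages over the q = 46 poor units only: 31.487179 / 46 = 0.685.

0.685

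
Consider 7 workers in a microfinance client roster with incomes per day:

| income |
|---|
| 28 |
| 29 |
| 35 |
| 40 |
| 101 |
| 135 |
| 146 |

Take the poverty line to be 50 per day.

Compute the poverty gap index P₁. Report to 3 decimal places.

0.194

Incomes under z: 28, 29, 35, 40 (q = 4 of N = 7).
Normalized shortfalls: (50−28)/50 = 0.4400; (50−29)/50 = 0.4200; (50−35)/50 = 0.3000; (50−40)/50 = 0.2000.
Σ = 1.360000. Dividing by the full population N = 7 gives P₁ = 0.194.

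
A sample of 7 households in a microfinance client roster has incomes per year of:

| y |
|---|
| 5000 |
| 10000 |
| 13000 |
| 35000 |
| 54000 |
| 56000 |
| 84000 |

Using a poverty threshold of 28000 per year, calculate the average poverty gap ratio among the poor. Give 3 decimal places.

0.667

Incomes under z: 5000, 10000, 13000 (q = 3 of N = 7).
Relative gaps: 0.8214, 0.6429, 0.5357; sum = 2.000000.
The income-gap ratio divides by q (the poor only): 2.000000 / 3 = 0.667.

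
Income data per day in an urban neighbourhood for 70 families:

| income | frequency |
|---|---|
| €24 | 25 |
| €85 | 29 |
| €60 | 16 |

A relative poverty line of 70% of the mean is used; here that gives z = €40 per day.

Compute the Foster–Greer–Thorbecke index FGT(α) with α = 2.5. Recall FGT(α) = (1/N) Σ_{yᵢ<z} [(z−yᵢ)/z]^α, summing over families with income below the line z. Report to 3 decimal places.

0.036

Poor units: 25×€24 (q = 25 of N = 70).
Gap ratios (z−y)/z: (40−24)/40 = 0.4000 (×25).
Raised to α = 2.5: 0.10119 (×25).
Sum = 2.529822; FGT(2.5) = 2.529822 / 70 = 0.036.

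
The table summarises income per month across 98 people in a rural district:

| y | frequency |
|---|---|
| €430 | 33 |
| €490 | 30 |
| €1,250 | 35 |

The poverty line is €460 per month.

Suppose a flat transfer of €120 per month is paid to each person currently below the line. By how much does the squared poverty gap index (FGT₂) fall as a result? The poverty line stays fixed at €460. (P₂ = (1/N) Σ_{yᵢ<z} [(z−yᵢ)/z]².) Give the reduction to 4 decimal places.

Before: below the line — 33×€430; squared poverty gap index (FGT₂) = 0.001432.
After the €120 transfer: below the line — none; squared poverty gap index (FGT₂) = 0.000000.
Reduction = 0.001432 − 0.000000 = 0.0014.

0.0014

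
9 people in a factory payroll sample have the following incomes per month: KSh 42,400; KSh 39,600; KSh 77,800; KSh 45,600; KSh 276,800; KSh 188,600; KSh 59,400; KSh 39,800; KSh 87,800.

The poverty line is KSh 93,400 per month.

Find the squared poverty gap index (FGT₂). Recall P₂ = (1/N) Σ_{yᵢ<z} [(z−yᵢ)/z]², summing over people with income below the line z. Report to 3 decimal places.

0.154

Below z: KSh 39,600, KSh 39,800, KSh 42,400, KSh 45,600, KSh 59,400, KSh 77,800, KSh 87,800 (q = 7 of N = 9).
Normalized shortfalls: (93400−39600)/93400 = 0.5760; (93400−39800)/93400 = 0.5739; (93400−42400)/93400 = 0.5460; (93400−45600)/93400 = 0.5118; (93400−59400)/93400 = 0.3640; (93400−77800)/93400 = 0.1670; (93400−87800)/93400 = 0.0600.
Squared: 0.3318; 0.3293; 0.2982; 0.2619; 0.1325; 0.0279; 0.0036.
Sum = 1.385210; P₂ = 1.385210 / 9 = 0.154.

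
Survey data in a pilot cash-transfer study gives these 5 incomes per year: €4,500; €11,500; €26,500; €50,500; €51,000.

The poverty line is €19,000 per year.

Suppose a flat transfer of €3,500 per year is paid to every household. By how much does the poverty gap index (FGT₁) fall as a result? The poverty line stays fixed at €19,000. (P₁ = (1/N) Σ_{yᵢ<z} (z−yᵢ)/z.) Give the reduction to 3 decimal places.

0.074

Before: below the line — €4,500, €11,500; poverty gap index (FGT₁) = 0.23158.
After the €3,500 transfer: below the line — €8,000, €15,000; poverty gap index (FGT₁) = 0.15789.
Reduction = 0.23158 − 0.15789 = 0.074.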